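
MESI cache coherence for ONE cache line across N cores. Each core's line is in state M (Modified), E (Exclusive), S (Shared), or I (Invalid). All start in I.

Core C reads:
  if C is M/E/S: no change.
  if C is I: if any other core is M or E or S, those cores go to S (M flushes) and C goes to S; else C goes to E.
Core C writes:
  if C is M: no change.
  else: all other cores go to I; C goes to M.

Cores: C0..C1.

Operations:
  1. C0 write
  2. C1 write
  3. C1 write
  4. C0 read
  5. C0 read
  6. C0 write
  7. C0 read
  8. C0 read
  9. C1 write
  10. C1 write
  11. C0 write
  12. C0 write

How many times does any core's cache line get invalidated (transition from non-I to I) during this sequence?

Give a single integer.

Op 1: C0 write [C0 write: invalidate none -> C0=M] -> [M,I] (invalidations this op: 0; running total: 0)
Op 2: C1 write [C1 write: invalidate ['C0=M'] -> C1=M] -> [I,M] (invalidations this op: 1; running total: 1)
Op 3: C1 write [C1 write: already M (modified), no change] -> [I,M] (invalidations this op: 0; running total: 1)
Op 4: C0 read [C0 read from I: others=['C1=M'] -> C0=S, others downsized to S] -> [S,S] (invalidations this op: 0; running total: 1)
Op 5: C0 read [C0 read: already in S, no change] -> [S,S] (invalidations this op: 0; running total: 1)
Op 6: C0 write [C0 write: invalidate ['C1=S'] -> C0=M] -> [M,I] (invalidations this op: 1; running total: 2)
Op 7: C0 read [C0 read: already in M, no change] -> [M,I] (invalidations this op: 0; running total: 2)
Op 8: C0 read [C0 read: already in M, no change] -> [M,I] (invalidations this op: 0; running total: 2)
Op 9: C1 write [C1 write: invalidate ['C0=M'] -> C1=M] -> [I,M] (invalidations this op: 1; running total: 3)
Op 10: C1 write [C1 write: already M (modified), no change] -> [I,M] (invalidations this op: 0; running total: 3)
Op 11: C0 write [C0 write: invalidate ['C1=M'] -> C0=M] -> [M,I] (invalidations this op: 1; running total: 4)
Op 12: C0 write [C0 write: already M (modified), no change] -> [M,I] (invalidations this op: 0; running total: 4)

Answer: 4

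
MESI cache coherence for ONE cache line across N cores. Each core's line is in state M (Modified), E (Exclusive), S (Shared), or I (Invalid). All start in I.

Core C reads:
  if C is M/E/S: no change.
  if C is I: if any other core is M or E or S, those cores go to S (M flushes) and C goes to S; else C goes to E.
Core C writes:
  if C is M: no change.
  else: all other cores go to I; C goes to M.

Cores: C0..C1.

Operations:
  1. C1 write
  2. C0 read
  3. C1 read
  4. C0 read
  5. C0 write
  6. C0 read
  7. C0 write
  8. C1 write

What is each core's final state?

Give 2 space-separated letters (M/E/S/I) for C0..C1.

Answer: I M

Derivation:
Op 1: C1 write [C1 write: invalidate none -> C1=M] -> [I,M]
Op 2: C0 read [C0 read from I: others=['C1=M'] -> C0=S, others downsized to S] -> [S,S]
Op 3: C1 read [C1 read: already in S, no change] -> [S,S]
Op 4: C0 read [C0 read: already in S, no change] -> [S,S]
Op 5: C0 write [C0 write: invalidate ['C1=S'] -> C0=M] -> [M,I]
Op 6: C0 read [C0 read: already in M, no change] -> [M,I]
Op 7: C0 write [C0 write: already M (modified), no change] -> [M,I]
Op 8: C1 write [C1 write: invalidate ['C0=M'] -> C1=M] -> [I,M]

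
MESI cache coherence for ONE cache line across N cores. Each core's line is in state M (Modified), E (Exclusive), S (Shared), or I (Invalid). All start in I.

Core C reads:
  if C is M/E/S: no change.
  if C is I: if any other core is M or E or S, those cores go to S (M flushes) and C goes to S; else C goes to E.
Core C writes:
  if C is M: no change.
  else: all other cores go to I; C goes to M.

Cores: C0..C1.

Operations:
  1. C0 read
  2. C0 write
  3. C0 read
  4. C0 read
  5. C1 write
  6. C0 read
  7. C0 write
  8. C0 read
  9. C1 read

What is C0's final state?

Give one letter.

Answer: S

Derivation:
Op 1: C0 read [C0 read from I: no other sharers -> C0=E (exclusive)] -> [E,I]
Op 2: C0 write [C0 write: invalidate none -> C0=M] -> [M,I]
Op 3: C0 read [C0 read: already in M, no change] -> [M,I]
Op 4: C0 read [C0 read: already in M, no change] -> [M,I]
Op 5: C1 write [C1 write: invalidate ['C0=M'] -> C1=M] -> [I,M]
Op 6: C0 read [C0 read from I: others=['C1=M'] -> C0=S, others downsized to S] -> [S,S]
Op 7: C0 write [C0 write: invalidate ['C1=S'] -> C0=M] -> [M,I]
Op 8: C0 read [C0 read: already in M, no change] -> [M,I]
Op 9: C1 read [C1 read from I: others=['C0=M'] -> C1=S, others downsized to S] -> [S,S]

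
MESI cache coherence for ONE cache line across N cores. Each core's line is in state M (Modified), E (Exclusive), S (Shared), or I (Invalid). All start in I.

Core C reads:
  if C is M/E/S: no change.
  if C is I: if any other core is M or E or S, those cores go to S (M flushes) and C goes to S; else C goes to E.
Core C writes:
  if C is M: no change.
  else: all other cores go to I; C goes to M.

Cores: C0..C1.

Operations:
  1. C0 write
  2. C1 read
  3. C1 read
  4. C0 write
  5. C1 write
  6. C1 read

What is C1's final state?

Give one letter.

Op 1: C0 write [C0 write: invalidate none -> C0=M] -> [M,I]
Op 2: C1 read [C1 read from I: others=['C0=M'] -> C1=S, others downsized to S] -> [S,S]
Op 3: C1 read [C1 read: already in S, no change] -> [S,S]
Op 4: C0 write [C0 write: invalidate ['C1=S'] -> C0=M] -> [M,I]
Op 5: C1 write [C1 write: invalidate ['C0=M'] -> C1=M] -> [I,M]
Op 6: C1 read [C1 read: already in M, no change] -> [I,M]

Answer: M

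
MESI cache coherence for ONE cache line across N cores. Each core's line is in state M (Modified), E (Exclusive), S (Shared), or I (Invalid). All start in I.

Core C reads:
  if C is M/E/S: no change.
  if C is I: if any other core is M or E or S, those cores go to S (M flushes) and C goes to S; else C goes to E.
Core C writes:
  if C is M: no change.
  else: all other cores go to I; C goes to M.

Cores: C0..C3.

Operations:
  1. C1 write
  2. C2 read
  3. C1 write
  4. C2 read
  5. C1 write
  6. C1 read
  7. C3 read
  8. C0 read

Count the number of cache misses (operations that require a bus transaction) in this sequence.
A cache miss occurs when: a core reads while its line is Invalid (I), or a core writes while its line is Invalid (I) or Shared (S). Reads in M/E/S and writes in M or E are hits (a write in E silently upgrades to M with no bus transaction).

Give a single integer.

Op 1: C1 write [C1 write: invalidate none -> C1=M] -> [I,M,I,I] [MISS #1: write from I]
Op 2: C2 read [C2 read from I: others=['C1=M'] -> C2=S, others downsized to S] -> [I,S,S,I] [MISS #2: read from I]
Op 3: C1 write [C1 write: invalidate ['C2=S'] -> C1=M] -> [I,M,I,I] [MISS #3: write from S]
Op 4: C2 read [C2 read from I: others=['C1=M'] -> C2=S, others downsized to S] -> [I,S,S,I] [MISS #4: read from I]
Op 5: C1 write [C1 write: invalidate ['C2=S'] -> C1=M] -> [I,M,I,I] [MISS #5: write from S]
Op 6: C1 read [C1 read: already in M, no change] -> [I,M,I,I] [hit: read from M]
Op 7: C3 read [C3 read from I: others=['C1=M'] -> C3=S, others downsized to S] -> [I,S,I,S] [MISS #6: read from I]
Op 8: C0 read [C0 read from I: others=['C1=S', 'C3=S'] -> C0=S, others downsized to S] -> [S,S,I,S] [MISS #7: read from I]

Answer: 7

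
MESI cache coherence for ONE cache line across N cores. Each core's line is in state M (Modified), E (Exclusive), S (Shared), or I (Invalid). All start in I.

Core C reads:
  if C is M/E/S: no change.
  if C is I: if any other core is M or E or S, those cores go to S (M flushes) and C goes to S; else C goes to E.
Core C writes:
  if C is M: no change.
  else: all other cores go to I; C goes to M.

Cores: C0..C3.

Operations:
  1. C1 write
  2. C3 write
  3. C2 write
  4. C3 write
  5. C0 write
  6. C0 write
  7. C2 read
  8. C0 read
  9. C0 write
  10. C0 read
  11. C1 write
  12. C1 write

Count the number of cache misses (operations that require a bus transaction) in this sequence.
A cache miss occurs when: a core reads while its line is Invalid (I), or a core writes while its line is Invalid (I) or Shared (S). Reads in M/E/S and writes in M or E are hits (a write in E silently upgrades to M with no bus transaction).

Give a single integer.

Op 1: C1 write [C1 write: invalidate none -> C1=M] -> [I,M,I,I] [MISS #1: write from I]
Op 2: C3 write [C3 write: invalidate ['C1=M'] -> C3=M] -> [I,I,I,M] [MISS #2: write from I]
Op 3: C2 write [C2 write: invalidate ['C3=M'] -> C2=M] -> [I,I,M,I] [MISS #3: write from I]
Op 4: C3 write [C3 write: invalidate ['C2=M'] -> C3=M] -> [I,I,I,M] [MISS #4: write from I]
Op 5: C0 write [C0 write: invalidate ['C3=M'] -> C0=M] -> [M,I,I,I] [MISS #5: write from I]
Op 6: C0 write [C0 write: already M (modified), no change] -> [M,I,I,I] [hit: write from M]
Op 7: C2 read [C2 read from I: others=['C0=M'] -> C2=S, others downsized to S] -> [S,I,S,I] [MISS #6: read from I]
Op 8: C0 read [C0 read: already in S, no change] -> [S,I,S,I] [hit: read from S]
Op 9: C0 write [C0 write: invalidate ['C2=S'] -> C0=M] -> [M,I,I,I] [MISS #7: write from S]
Op 10: C0 read [C0 read: already in M, no change] -> [M,I,I,I] [hit: read from M]
Op 11: C1 write [C1 write: invalidate ['C0=M'] -> C1=M] -> [I,M,I,I] [MISS #8: write from I]
Op 12: C1 write [C1 write: already M (modified), no change] -> [I,M,I,I] [hit: write from M]

Answer: 8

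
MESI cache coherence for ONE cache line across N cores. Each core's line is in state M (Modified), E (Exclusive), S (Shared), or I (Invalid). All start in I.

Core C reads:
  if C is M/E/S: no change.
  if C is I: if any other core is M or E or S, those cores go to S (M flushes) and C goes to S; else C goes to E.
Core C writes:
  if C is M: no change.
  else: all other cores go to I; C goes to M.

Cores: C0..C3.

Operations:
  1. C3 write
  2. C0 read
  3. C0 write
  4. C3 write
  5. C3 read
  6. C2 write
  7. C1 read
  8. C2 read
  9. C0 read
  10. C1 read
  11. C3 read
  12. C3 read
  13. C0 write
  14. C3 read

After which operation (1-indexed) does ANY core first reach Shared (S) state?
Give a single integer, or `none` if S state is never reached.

Answer: 2

Derivation:
Op 1: C3 write [C3 write: invalidate none -> C3=M] -> [I,I,I,M]
Op 2: C0 read [C0 read from I: others=['C3=M'] -> C0=S, others downsized to S] -> [S,I,I,S]
  -> First S state at op 2; remaining ops need not be traced.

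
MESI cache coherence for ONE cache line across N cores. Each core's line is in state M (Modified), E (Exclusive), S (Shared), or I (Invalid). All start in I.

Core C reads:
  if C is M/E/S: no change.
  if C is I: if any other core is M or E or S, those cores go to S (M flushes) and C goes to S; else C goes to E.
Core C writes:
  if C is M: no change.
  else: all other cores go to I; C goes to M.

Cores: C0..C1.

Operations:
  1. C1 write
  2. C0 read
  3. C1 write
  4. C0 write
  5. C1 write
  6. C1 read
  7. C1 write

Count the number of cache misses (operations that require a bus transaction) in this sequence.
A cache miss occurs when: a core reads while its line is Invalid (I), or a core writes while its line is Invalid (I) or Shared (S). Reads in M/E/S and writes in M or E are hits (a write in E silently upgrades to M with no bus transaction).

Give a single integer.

Op 1: C1 write [C1 write: invalidate none -> C1=M] -> [I,M] [MISS #1: write from I]
Op 2: C0 read [C0 read from I: others=['C1=M'] -> C0=S, others downsized to S] -> [S,S] [MISS #2: read from I]
Op 3: C1 write [C1 write: invalidate ['C0=S'] -> C1=M] -> [I,M] [MISS #3: write from S]
Op 4: C0 write [C0 write: invalidate ['C1=M'] -> C0=M] -> [M,I] [MISS #4: write from I]
Op 5: C1 write [C1 write: invalidate ['C0=M'] -> C1=M] -> [I,M] [MISS #5: write from I]
Op 6: C1 read [C1 read: already in M, no change] -> [I,M] [hit: read from M]
Op 7: C1 write [C1 write: already M (modified), no change] -> [I,M] [hit: write from M]

Answer: 5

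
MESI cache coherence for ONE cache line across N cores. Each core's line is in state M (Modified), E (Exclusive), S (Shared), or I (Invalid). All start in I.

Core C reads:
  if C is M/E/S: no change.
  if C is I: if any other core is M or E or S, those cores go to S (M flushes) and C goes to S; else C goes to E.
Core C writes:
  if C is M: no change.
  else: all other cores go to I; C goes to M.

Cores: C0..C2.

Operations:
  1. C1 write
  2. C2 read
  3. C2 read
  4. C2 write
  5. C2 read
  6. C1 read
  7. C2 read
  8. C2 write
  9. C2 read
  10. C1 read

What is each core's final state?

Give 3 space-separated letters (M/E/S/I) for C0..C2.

Op 1: C1 write [C1 write: invalidate none -> C1=M] -> [I,M,I]
Op 2: C2 read [C2 read from I: others=['C1=M'] -> C2=S, others downsized to S] -> [I,S,S]
Op 3: C2 read [C2 read: already in S, no change] -> [I,S,S]
Op 4: C2 write [C2 write: invalidate ['C1=S'] -> C2=M] -> [I,I,M]
Op 5: C2 read [C2 read: already in M, no change] -> [I,I,M]
Op 6: C1 read [C1 read from I: others=['C2=M'] -> C1=S, others downsized to S] -> [I,S,S]
Op 7: C2 read [C2 read: already in S, no change] -> [I,S,S]
Op 8: C2 write [C2 write: invalidate ['C1=S'] -> C2=M] -> [I,I,M]
Op 9: C2 read [C2 read: already in M, no change] -> [I,I,M]
Op 10: C1 read [C1 read from I: others=['C2=M'] -> C1=S, others downsized to S] -> [I,S,S]

Answer: I S S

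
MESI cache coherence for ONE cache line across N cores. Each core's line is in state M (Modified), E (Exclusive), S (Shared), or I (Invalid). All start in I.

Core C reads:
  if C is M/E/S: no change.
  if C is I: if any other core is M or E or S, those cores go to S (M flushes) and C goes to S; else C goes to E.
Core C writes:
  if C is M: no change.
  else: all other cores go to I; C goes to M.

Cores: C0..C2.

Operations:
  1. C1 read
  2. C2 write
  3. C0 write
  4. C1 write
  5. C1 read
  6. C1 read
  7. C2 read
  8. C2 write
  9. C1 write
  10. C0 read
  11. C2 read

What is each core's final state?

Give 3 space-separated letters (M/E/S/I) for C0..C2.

Op 1: C1 read [C1 read from I: no other sharers -> C1=E (exclusive)] -> [I,E,I]
Op 2: C2 write [C2 write: invalidate ['C1=E'] -> C2=M] -> [I,I,M]
Op 3: C0 write [C0 write: invalidate ['C2=M'] -> C0=M] -> [M,I,I]
Op 4: C1 write [C1 write: invalidate ['C0=M'] -> C1=M] -> [I,M,I]
Op 5: C1 read [C1 read: already in M, no change] -> [I,M,I]
Op 6: C1 read [C1 read: already in M, no change] -> [I,M,I]
Op 7: C2 read [C2 read from I: others=['C1=M'] -> C2=S, others downsized to S] -> [I,S,S]
Op 8: C2 write [C2 write: invalidate ['C1=S'] -> C2=M] -> [I,I,M]
Op 9: C1 write [C1 write: invalidate ['C2=M'] -> C1=M] -> [I,M,I]
Op 10: C0 read [C0 read from I: others=['C1=M'] -> C0=S, others downsized to S] -> [S,S,I]
Op 11: C2 read [C2 read from I: others=['C0=S', 'C1=S'] -> C2=S, others downsized to S] -> [S,S,S]

Answer: S S S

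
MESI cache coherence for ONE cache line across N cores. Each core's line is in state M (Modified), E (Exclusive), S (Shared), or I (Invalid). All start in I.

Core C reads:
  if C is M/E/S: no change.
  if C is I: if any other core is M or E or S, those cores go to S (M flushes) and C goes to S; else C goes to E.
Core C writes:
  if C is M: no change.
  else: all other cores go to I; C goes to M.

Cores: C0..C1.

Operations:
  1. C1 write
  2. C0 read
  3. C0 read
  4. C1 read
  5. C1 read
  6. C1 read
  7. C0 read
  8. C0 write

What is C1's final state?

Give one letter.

Answer: I

Derivation:
Op 1: C1 write [C1 write: invalidate none -> C1=M] -> [I,M]
Op 2: C0 read [C0 read from I: others=['C1=M'] -> C0=S, others downsized to S] -> [S,S]
Op 3: C0 read [C0 read: already in S, no change] -> [S,S]
Op 4: C1 read [C1 read: already in S, no change] -> [S,S]
Op 5: C1 read [C1 read: already in S, no change] -> [S,S]
Op 6: C1 read [C1 read: already in S, no change] -> [S,S]
Op 7: C0 read [C0 read: already in S, no change] -> [S,S]
Op 8: C0 write [C0 write: invalidate ['C1=S'] -> C0=M] -> [M,I]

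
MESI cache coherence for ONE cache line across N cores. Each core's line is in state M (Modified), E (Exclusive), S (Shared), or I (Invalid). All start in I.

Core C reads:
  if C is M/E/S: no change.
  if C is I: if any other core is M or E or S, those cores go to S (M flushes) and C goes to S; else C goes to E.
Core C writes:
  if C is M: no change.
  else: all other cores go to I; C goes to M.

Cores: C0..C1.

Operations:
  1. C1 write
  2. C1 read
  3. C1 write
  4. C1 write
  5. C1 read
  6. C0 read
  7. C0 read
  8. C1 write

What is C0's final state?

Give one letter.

Op 1: C1 write [C1 write: invalidate none -> C1=M] -> [I,M]
Op 2: C1 read [C1 read: already in M, no change] -> [I,M]
Op 3: C1 write [C1 write: already M (modified), no change] -> [I,M]
Op 4: C1 write [C1 write: already M (modified), no change] -> [I,M]
Op 5: C1 read [C1 read: already in M, no change] -> [I,M]
Op 6: C0 read [C0 read from I: others=['C1=M'] -> C0=S, others downsized to S] -> [S,S]
Op 7: C0 read [C0 read: already in S, no change] -> [S,S]
Op 8: C1 write [C1 write: invalidate ['C0=S'] -> C1=M] -> [I,M]

Answer: I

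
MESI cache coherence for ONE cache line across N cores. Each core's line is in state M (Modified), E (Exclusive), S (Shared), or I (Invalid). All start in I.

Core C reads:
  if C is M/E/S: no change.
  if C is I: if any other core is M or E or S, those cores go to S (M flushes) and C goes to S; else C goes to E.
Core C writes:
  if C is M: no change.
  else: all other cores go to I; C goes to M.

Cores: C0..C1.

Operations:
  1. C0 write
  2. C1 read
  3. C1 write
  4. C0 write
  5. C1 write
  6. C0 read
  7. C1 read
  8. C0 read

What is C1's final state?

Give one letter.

Op 1: C0 write [C0 write: invalidate none -> C0=M] -> [M,I]
Op 2: C1 read [C1 read from I: others=['C0=M'] -> C1=S, others downsized to S] -> [S,S]
Op 3: C1 write [C1 write: invalidate ['C0=S'] -> C1=M] -> [I,M]
Op 4: C0 write [C0 write: invalidate ['C1=M'] -> C0=M] -> [M,I]
Op 5: C1 write [C1 write: invalidate ['C0=M'] -> C1=M] -> [I,M]
Op 6: C0 read [C0 read from I: others=['C1=M'] -> C0=S, others downsized to S] -> [S,S]
Op 7: C1 read [C1 read: already in S, no change] -> [S,S]
Op 8: C0 read [C0 read: already in S, no change] -> [S,S]

Answer: S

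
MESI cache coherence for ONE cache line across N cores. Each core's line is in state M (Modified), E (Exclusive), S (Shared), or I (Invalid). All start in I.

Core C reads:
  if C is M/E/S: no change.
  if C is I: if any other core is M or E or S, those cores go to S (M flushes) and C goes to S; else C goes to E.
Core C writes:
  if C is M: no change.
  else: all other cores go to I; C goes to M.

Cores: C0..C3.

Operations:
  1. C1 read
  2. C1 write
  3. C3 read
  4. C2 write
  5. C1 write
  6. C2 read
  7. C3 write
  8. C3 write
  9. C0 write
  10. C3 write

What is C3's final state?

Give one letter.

Op 1: C1 read [C1 read from I: no other sharers -> C1=E (exclusive)] -> [I,E,I,I]
Op 2: C1 write [C1 write: invalidate none -> C1=M] -> [I,M,I,I]
Op 3: C3 read [C3 read from I: others=['C1=M'] -> C3=S, others downsized to S] -> [I,S,I,S]
Op 4: C2 write [C2 write: invalidate ['C1=S', 'C3=S'] -> C2=M] -> [I,I,M,I]
Op 5: C1 write [C1 write: invalidate ['C2=M'] -> C1=M] -> [I,M,I,I]
Op 6: C2 read [C2 read from I: others=['C1=M'] -> C2=S, others downsized to S] -> [I,S,S,I]
Op 7: C3 write [C3 write: invalidate ['C1=S', 'C2=S'] -> C3=M] -> [I,I,I,M]
Op 8: C3 write [C3 write: already M (modified), no change] -> [I,I,I,M]
Op 9: C0 write [C0 write: invalidate ['C3=M'] -> C0=M] -> [M,I,I,I]
Op 10: C3 write [C3 write: invalidate ['C0=M'] -> C3=M] -> [I,I,I,M]

Answer: M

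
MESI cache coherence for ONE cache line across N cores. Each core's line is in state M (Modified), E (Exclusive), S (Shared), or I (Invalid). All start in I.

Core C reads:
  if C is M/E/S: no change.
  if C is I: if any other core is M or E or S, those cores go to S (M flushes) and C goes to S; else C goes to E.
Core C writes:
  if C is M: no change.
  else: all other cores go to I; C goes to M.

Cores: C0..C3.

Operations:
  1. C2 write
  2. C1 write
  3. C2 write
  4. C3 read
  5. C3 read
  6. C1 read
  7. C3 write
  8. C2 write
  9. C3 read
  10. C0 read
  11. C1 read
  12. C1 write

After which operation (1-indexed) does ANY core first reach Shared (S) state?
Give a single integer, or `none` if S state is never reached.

Op 1: C2 write [C2 write: invalidate none -> C2=M] -> [I,I,M,I]
Op 2: C1 write [C1 write: invalidate ['C2=M'] -> C1=M] -> [I,M,I,I]
Op 3: C2 write [C2 write: invalidate ['C1=M'] -> C2=M] -> [I,I,M,I]
Op 4: C3 read [C3 read from I: others=['C2=M'] -> C3=S, others downsized to S] -> [I,I,S,S]
  -> First S state at op 4; remaining ops need not be traced.

Answer: 4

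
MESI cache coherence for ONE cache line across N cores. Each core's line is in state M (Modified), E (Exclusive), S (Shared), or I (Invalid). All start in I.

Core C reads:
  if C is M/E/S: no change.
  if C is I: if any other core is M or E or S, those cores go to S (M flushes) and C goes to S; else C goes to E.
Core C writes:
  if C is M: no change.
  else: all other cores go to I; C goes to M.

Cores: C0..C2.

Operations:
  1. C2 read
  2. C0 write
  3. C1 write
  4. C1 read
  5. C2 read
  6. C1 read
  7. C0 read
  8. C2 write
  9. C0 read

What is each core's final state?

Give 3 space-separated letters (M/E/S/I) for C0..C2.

Op 1: C2 read [C2 read from I: no other sharers -> C2=E (exclusive)] -> [I,I,E]
Op 2: C0 write [C0 write: invalidate ['C2=E'] -> C0=M] -> [M,I,I]
Op 3: C1 write [C1 write: invalidate ['C0=M'] -> C1=M] -> [I,M,I]
Op 4: C1 read [C1 read: already in M, no change] -> [I,M,I]
Op 5: C2 read [C2 read from I: others=['C1=M'] -> C2=S, others downsized to S] -> [I,S,S]
Op 6: C1 read [C1 read: already in S, no change] -> [I,S,S]
Op 7: C0 read [C0 read from I: others=['C1=S', 'C2=S'] -> C0=S, others downsized to S] -> [S,S,S]
Op 8: C2 write [C2 write: invalidate ['C0=S', 'C1=S'] -> C2=M] -> [I,I,M]
Op 9: C0 read [C0 read from I: others=['C2=M'] -> C0=S, others downsized to S] -> [S,I,S]

Answer: S I S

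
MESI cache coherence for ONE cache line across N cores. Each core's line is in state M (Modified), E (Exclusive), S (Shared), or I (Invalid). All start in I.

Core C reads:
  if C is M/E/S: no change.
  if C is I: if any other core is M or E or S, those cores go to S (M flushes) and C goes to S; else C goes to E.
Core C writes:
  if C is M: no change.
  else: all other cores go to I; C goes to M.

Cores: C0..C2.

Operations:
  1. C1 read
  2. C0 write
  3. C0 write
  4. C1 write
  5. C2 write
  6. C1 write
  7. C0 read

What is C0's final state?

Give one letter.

Answer: S

Derivation:
Op 1: C1 read [C1 read from I: no other sharers -> C1=E (exclusive)] -> [I,E,I]
Op 2: C0 write [C0 write: invalidate ['C1=E'] -> C0=M] -> [M,I,I]
Op 3: C0 write [C0 write: already M (modified), no change] -> [M,I,I]
Op 4: C1 write [C1 write: invalidate ['C0=M'] -> C1=M] -> [I,M,I]
Op 5: C2 write [C2 write: invalidate ['C1=M'] -> C2=M] -> [I,I,M]
Op 6: C1 write [C1 write: invalidate ['C2=M'] -> C1=M] -> [I,M,I]
Op 7: C0 read [C0 read from I: others=['C1=M'] -> C0=S, others downsized to S] -> [S,S,I]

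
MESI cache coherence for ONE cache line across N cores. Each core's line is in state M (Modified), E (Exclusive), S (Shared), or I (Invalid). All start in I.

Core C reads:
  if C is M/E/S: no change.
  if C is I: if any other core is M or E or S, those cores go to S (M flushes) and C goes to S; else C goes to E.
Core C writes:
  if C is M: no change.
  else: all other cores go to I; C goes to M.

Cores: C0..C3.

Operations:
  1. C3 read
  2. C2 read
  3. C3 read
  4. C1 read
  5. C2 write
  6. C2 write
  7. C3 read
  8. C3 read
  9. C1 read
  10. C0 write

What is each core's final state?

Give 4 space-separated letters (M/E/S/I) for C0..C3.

Op 1: C3 read [C3 read from I: no other sharers -> C3=E (exclusive)] -> [I,I,I,E]
Op 2: C2 read [C2 read from I: others=['C3=E'] -> C2=S, others downsized to S] -> [I,I,S,S]
Op 3: C3 read [C3 read: already in S, no change] -> [I,I,S,S]
Op 4: C1 read [C1 read from I: others=['C2=S', 'C3=S'] -> C1=S, others downsized to S] -> [I,S,S,S]
Op 5: C2 write [C2 write: invalidate ['C1=S', 'C3=S'] -> C2=M] -> [I,I,M,I]
Op 6: C2 write [C2 write: already M (modified), no change] -> [I,I,M,I]
Op 7: C3 read [C3 read from I: others=['C2=M'] -> C3=S, others downsized to S] -> [I,I,S,S]
Op 8: C3 read [C3 read: already in S, no change] -> [I,I,S,S]
Op 9: C1 read [C1 read from I: others=['C2=S', 'C3=S'] -> C1=S, others downsized to S] -> [I,S,S,S]
Op 10: C0 write [C0 write: invalidate ['C1=S', 'C2=S', 'C3=S'] -> C0=M] -> [M,I,I,I]

Answer: M I I I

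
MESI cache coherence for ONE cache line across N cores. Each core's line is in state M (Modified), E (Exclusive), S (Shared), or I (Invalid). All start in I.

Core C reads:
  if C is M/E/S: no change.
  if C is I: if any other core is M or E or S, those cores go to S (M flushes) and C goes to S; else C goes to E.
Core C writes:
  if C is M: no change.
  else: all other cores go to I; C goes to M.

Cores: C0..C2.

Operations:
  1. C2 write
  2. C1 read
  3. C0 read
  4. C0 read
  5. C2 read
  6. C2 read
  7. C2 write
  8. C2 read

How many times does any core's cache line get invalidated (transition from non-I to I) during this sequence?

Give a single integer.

Op 1: C2 write [C2 write: invalidate none -> C2=M] -> [I,I,M] (invalidations this op: 0; running total: 0)
Op 2: C1 read [C1 read from I: others=['C2=M'] -> C1=S, others downsized to S] -> [I,S,S] (invalidations this op: 0; running total: 0)
Op 3: C0 read [C0 read from I: others=['C1=S', 'C2=S'] -> C0=S, others downsized to S] -> [S,S,S] (invalidations this op: 0; running total: 0)
Op 4: C0 read [C0 read: already in S, no change] -> [S,S,S] (invalidations this op: 0; running total: 0)
Op 5: C2 read [C2 read: already in S, no change] -> [S,S,S] (invalidations this op: 0; running total: 0)
Op 6: C2 read [C2 read: already in S, no change] -> [S,S,S] (invalidations this op: 0; running total: 0)
Op 7: C2 write [C2 write: invalidate ['C0=S', 'C1=S'] -> C2=M] -> [I,I,M] (invalidations this op: 2; running total: 2)
Op 8: C2 read [C2 read: already in M, no change] -> [I,I,M] (invalidations this op: 0; running total: 2)

Answer: 2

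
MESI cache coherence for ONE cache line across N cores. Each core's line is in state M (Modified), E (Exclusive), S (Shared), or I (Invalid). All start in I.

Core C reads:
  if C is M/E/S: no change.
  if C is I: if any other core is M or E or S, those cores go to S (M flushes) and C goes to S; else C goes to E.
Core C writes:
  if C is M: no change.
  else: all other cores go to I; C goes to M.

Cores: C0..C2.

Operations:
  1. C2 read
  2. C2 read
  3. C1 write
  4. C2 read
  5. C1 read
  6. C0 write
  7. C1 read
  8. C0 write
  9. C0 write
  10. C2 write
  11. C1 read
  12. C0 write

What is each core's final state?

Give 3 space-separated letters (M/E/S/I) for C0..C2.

Op 1: C2 read [C2 read from I: no other sharers -> C2=E (exclusive)] -> [I,I,E]
Op 2: C2 read [C2 read: already in E, no change] -> [I,I,E]
Op 3: C1 write [C1 write: invalidate ['C2=E'] -> C1=M] -> [I,M,I]
Op 4: C2 read [C2 read from I: others=['C1=M'] -> C2=S, others downsized to S] -> [I,S,S]
Op 5: C1 read [C1 read: already in S, no change] -> [I,S,S]
Op 6: C0 write [C0 write: invalidate ['C1=S', 'C2=S'] -> C0=M] -> [M,I,I]
Op 7: C1 read [C1 read from I: others=['C0=M'] -> C1=S, others downsized to S] -> [S,S,I]
Op 8: C0 write [C0 write: invalidate ['C1=S'] -> C0=M] -> [M,I,I]
Op 9: C0 write [C0 write: already M (modified), no change] -> [M,I,I]
Op 10: C2 write [C2 write: invalidate ['C0=M'] -> C2=M] -> [I,I,M]
Op 11: C1 read [C1 read from I: others=['C2=M'] -> C1=S, others downsized to S] -> [I,S,S]
Op 12: C0 write [C0 write: invalidate ['C1=S', 'C2=S'] -> C0=M] -> [M,I,I]

Answer: M I I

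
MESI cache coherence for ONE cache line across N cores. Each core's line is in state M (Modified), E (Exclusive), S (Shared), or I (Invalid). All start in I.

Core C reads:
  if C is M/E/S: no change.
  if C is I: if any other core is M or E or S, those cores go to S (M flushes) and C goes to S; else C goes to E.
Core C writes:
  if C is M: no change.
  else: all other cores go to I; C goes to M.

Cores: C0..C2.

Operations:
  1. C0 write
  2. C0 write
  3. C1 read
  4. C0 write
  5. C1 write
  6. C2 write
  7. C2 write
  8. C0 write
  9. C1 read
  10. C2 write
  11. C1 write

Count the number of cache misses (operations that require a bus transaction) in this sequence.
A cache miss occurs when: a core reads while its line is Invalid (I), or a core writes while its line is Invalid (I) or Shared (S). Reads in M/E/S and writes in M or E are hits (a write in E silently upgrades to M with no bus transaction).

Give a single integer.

Op 1: C0 write [C0 write: invalidate none -> C0=M] -> [M,I,I] [MISS #1: write from I]
Op 2: C0 write [C0 write: already M (modified), no change] -> [M,I,I] [hit: write from M]
Op 3: C1 read [C1 read from I: others=['C0=M'] -> C1=S, others downsized to S] -> [S,S,I] [MISS #2: read from I]
Op 4: C0 write [C0 write: invalidate ['C1=S'] -> C0=M] -> [M,I,I] [MISS #3: write from S]
Op 5: C1 write [C1 write: invalidate ['C0=M'] -> C1=M] -> [I,M,I] [MISS #4: write from I]
Op 6: C2 write [C2 write: invalidate ['C1=M'] -> C2=M] -> [I,I,M] [MISS #5: write from I]
Op 7: C2 write [C2 write: already M (modified), no change] -> [I,I,M] [hit: write from M]
Op 8: C0 write [C0 write: invalidate ['C2=M'] -> C0=M] -> [M,I,I] [MISS #6: write from I]
Op 9: C1 read [C1 read from I: others=['C0=M'] -> C1=S, others downsized to S] -> [S,S,I] [MISS #7: read from I]
Op 10: C2 write [C2 write: invalidate ['C0=S', 'C1=S'] -> C2=M] -> [I,I,M] [MISS #8: write from I]
Op 11: C1 write [C1 write: invalidate ['C2=M'] -> C1=M] -> [I,M,I] [MISS #9: write from I]

Answer: 9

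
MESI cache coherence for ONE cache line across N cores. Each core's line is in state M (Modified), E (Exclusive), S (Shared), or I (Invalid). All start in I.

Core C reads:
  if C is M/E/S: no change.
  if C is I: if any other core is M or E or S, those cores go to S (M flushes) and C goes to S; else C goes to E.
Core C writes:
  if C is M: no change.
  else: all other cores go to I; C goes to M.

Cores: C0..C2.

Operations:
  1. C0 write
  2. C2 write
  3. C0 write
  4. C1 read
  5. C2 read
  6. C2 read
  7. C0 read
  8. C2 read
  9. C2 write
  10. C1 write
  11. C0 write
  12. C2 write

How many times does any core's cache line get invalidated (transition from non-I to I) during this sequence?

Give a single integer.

Answer: 7

Derivation:
Op 1: C0 write [C0 write: invalidate none -> C0=M] -> [M,I,I] (invalidations this op: 0; running total: 0)
Op 2: C2 write [C2 write: invalidate ['C0=M'] -> C2=M] -> [I,I,M] (invalidations this op: 1; running total: 1)
Op 3: C0 write [C0 write: invalidate ['C2=M'] -> C0=M] -> [M,I,I] (invalidations this op: 1; running total: 2)
Op 4: C1 read [C1 read from I: others=['C0=M'] -> C1=S, others downsized to S] -> [S,S,I] (invalidations this op: 0; running total: 2)
Op 5: C2 read [C2 read from I: others=['C0=S', 'C1=S'] -> C2=S, others downsized to S] -> [S,S,S] (invalidations this op: 0; running total: 2)
Op 6: C2 read [C2 read: already in S, no change] -> [S,S,S] (invalidations this op: 0; running total: 2)
Op 7: C0 read [C0 read: already in S, no change] -> [S,S,S] (invalidations this op: 0; running total: 2)
Op 8: C2 read [C2 read: already in S, no change] -> [S,S,S] (invalidations this op: 0; running total: 2)
Op 9: C2 write [C2 write: invalidate ['C0=S', 'C1=S'] -> C2=M] -> [I,I,M] (invalidations this op: 2; running total: 4)
Op 10: C1 write [C1 write: invalidate ['C2=M'] -> C1=M] -> [I,M,I] (invalidations this op: 1; running total: 5)
Op 11: C0 write [C0 write: invalidate ['C1=M'] -> C0=M] -> [M,I,I] (invalidations this op: 1; running total: 6)
Op 12: C2 write [C2 write: invalidate ['C0=M'] -> C2=M] -> [I,I,M] (invalidations this op: 1; running total: 7)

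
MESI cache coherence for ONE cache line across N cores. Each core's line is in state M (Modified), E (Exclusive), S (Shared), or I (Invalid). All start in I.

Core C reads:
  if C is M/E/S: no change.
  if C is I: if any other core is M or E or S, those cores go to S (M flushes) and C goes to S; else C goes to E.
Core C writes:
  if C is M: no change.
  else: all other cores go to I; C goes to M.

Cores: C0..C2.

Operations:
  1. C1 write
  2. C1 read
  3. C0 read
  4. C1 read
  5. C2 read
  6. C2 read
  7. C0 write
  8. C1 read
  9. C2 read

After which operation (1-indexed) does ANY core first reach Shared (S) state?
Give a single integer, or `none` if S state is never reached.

Answer: 3

Derivation:
Op 1: C1 write [C1 write: invalidate none -> C1=M] -> [I,M,I]
Op 2: C1 read [C1 read: already in M, no change] -> [I,M,I]
Op 3: C0 read [C0 read from I: others=['C1=M'] -> C0=S, others downsized to S] -> [S,S,I]
  -> First S state at op 3; remaining ops need not be traced.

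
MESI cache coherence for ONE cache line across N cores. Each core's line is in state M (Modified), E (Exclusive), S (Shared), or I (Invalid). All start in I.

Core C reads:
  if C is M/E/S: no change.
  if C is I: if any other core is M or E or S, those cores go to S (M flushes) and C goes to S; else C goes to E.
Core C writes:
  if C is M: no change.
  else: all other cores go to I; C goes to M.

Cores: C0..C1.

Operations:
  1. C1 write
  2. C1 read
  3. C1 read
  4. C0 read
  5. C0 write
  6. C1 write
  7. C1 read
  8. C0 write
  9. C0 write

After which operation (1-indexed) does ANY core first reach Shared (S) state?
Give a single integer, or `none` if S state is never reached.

Answer: 4

Derivation:
Op 1: C1 write [C1 write: invalidate none -> C1=M] -> [I,M]
Op 2: C1 read [C1 read: already in M, no change] -> [I,M]
Op 3: C1 read [C1 read: already in M, no change] -> [I,M]
Op 4: C0 read [C0 read from I: others=['C1=M'] -> C0=S, others downsized to S] -> [S,S]
  -> First S state at op 4; remaining ops need not be traced.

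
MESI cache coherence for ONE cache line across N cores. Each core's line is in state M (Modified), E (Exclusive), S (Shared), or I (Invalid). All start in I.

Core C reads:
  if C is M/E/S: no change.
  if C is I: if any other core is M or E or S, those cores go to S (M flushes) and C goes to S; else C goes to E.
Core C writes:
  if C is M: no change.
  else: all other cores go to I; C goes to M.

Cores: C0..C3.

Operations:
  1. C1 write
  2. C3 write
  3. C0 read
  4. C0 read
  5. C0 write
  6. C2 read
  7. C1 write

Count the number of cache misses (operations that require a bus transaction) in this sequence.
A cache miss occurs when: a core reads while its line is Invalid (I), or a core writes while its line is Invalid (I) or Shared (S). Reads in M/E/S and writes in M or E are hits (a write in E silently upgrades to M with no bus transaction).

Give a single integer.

Answer: 6

Derivation:
Op 1: C1 write [C1 write: invalidate none -> C1=M] -> [I,M,I,I] [MISS #1: write from I]
Op 2: C3 write [C3 write: invalidate ['C1=M'] -> C3=M] -> [I,I,I,M] [MISS #2: write from I]
Op 3: C0 read [C0 read from I: others=['C3=M'] -> C0=S, others downsized to S] -> [S,I,I,S] [MISS #3: read from I]
Op 4: C0 read [C0 read: already in S, no change] -> [S,I,I,S] [hit: read from S]
Op 5: C0 write [C0 write: invalidate ['C3=S'] -> C0=M] -> [M,I,I,I] [MISS #4: write from S]
Op 6: C2 read [C2 read from I: others=['C0=M'] -> C2=S, others downsized to S] -> [S,I,S,I] [MISS #5: read from I]
Op 7: C1 write [C1 write: invalidate ['C0=S', 'C2=S'] -> C1=M] -> [I,M,I,I] [MISS #6: write from I]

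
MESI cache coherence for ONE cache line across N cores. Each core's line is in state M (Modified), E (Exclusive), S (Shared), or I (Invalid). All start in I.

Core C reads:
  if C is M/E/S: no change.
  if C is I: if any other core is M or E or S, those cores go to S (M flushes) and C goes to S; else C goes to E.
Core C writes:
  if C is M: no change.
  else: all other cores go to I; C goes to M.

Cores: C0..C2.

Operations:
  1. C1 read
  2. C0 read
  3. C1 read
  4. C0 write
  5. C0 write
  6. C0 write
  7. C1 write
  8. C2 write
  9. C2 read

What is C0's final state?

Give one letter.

Answer: I

Derivation:
Op 1: C1 read [C1 read from I: no other sharers -> C1=E (exclusive)] -> [I,E,I]
Op 2: C0 read [C0 read from I: others=['C1=E'] -> C0=S, others downsized to S] -> [S,S,I]
Op 3: C1 read [C1 read: already in S, no change] -> [S,S,I]
Op 4: C0 write [C0 write: invalidate ['C1=S'] -> C0=M] -> [M,I,I]
Op 5: C0 write [C0 write: already M (modified), no change] -> [M,I,I]
Op 6: C0 write [C0 write: already M (modified), no change] -> [M,I,I]
Op 7: C1 write [C1 write: invalidate ['C0=M'] -> C1=M] -> [I,M,I]
Op 8: C2 write [C2 write: invalidate ['C1=M'] -> C2=M] -> [I,I,M]
Op 9: C2 read [C2 read: already in M, no change] -> [I,I,M]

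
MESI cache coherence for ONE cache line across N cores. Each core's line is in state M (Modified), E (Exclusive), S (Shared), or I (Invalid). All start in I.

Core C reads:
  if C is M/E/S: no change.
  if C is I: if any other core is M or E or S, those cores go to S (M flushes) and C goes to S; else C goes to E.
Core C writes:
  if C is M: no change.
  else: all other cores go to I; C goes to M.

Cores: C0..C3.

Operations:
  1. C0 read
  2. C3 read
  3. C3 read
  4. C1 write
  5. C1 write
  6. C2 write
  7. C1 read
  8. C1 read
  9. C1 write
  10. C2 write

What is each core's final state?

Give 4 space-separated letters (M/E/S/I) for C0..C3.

Op 1: C0 read [C0 read from I: no other sharers -> C0=E (exclusive)] -> [E,I,I,I]
Op 2: C3 read [C3 read from I: others=['C0=E'] -> C3=S, others downsized to S] -> [S,I,I,S]
Op 3: C3 read [C3 read: already in S, no change] -> [S,I,I,S]
Op 4: C1 write [C1 write: invalidate ['C0=S', 'C3=S'] -> C1=M] -> [I,M,I,I]
Op 5: C1 write [C1 write: already M (modified), no change] -> [I,M,I,I]
Op 6: C2 write [C2 write: invalidate ['C1=M'] -> C2=M] -> [I,I,M,I]
Op 7: C1 read [C1 read from I: others=['C2=M'] -> C1=S, others downsized to S] -> [I,S,S,I]
Op 8: C1 read [C1 read: already in S, no change] -> [I,S,S,I]
Op 9: C1 write [C1 write: invalidate ['C2=S'] -> C1=M] -> [I,M,I,I]
Op 10: C2 write [C2 write: invalidate ['C1=M'] -> C2=M] -> [I,I,M,I]

Answer: I I M I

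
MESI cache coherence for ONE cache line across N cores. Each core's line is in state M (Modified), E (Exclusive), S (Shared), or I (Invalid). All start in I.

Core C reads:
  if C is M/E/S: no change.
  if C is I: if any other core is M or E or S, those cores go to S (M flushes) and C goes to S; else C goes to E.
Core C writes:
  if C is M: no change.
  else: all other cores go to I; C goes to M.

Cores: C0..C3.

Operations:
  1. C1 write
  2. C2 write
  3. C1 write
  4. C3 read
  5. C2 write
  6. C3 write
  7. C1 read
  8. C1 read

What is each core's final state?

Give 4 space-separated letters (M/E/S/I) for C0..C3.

Op 1: C1 write [C1 write: invalidate none -> C1=M] -> [I,M,I,I]
Op 2: C2 write [C2 write: invalidate ['C1=M'] -> C2=M] -> [I,I,M,I]
Op 3: C1 write [C1 write: invalidate ['C2=M'] -> C1=M] -> [I,M,I,I]
Op 4: C3 read [C3 read from I: others=['C1=M'] -> C3=S, others downsized to S] -> [I,S,I,S]
Op 5: C2 write [C2 write: invalidate ['C1=S', 'C3=S'] -> C2=M] -> [I,I,M,I]
Op 6: C3 write [C3 write: invalidate ['C2=M'] -> C3=M] -> [I,I,I,M]
Op 7: C1 read [C1 read from I: others=['C3=M'] -> C1=S, others downsized to S] -> [I,S,I,S]
Op 8: C1 read [C1 read: already in S, no change] -> [I,S,I,S]

Answer: I S I S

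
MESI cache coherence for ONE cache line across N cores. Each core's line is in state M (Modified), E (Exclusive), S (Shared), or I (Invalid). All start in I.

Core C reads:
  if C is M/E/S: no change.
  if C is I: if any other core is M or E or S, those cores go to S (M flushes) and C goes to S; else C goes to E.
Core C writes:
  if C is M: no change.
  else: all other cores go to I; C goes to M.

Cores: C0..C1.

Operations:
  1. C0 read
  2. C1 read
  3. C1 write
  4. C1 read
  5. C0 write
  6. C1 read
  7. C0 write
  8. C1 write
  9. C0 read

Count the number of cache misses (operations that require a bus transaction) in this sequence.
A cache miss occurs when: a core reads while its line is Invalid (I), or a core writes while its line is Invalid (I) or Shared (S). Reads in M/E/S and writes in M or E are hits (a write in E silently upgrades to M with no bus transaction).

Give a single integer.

Op 1: C0 read [C0 read from I: no other sharers -> C0=E (exclusive)] -> [E,I] [MISS #1: read from I]
Op 2: C1 read [C1 read from I: others=['C0=E'] -> C1=S, others downsized to S] -> [S,S] [MISS #2: read from I]
Op 3: C1 write [C1 write: invalidate ['C0=S'] -> C1=M] -> [I,M] [MISS #3: write from S]
Op 4: C1 read [C1 read: already in M, no change] -> [I,M] [hit: read from M]
Op 5: C0 write [C0 write: invalidate ['C1=M'] -> C0=M] -> [M,I] [MISS #4: write from I]
Op 6: C1 read [C1 read from I: others=['C0=M'] -> C1=S, others downsized to S] -> [S,S] [MISS #5: read from I]
Op 7: C0 write [C0 write: invalidate ['C1=S'] -> C0=M] -> [M,I] [MISS #6: write from S]
Op 8: C1 write [C1 write: invalidate ['C0=M'] -> C1=M] -> [I,M] [MISS #7: write from I]
Op 9: C0 read [C0 read from I: others=['C1=M'] -> C0=S, others downsized to S] -> [S,S] [MISS #8: read from I]

Answer: 8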